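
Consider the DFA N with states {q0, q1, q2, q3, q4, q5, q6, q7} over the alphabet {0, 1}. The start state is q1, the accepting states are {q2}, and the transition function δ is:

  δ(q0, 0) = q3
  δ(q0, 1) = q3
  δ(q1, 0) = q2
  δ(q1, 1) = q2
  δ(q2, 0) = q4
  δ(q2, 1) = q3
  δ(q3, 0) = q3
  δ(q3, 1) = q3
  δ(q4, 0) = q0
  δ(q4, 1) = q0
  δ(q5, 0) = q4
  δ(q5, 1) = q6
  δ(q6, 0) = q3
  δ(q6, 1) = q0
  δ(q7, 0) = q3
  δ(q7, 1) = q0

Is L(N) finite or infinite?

The useful states (reachable from q1 and able to reach an accepting state) are {q1, q2}.
Restricted to these states the transition graph has no cycle, so every accepting path has bounded length and L is finite.

finite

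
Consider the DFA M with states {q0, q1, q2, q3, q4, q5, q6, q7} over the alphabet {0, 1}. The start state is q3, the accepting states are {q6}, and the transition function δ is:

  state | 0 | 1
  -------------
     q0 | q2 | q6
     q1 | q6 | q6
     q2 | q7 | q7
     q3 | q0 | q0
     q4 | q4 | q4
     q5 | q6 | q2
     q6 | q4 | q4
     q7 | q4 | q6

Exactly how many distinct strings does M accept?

6

The useful subgraph on states {q0, q2, q3, q6, q7} is acyclic, so L(M) is finite; the longest accepting path visits 5 useful states, giving maximum string length 4.
Counting accepting paths from q3 by length: 2 of length 2, 4 of length 4. Total 6.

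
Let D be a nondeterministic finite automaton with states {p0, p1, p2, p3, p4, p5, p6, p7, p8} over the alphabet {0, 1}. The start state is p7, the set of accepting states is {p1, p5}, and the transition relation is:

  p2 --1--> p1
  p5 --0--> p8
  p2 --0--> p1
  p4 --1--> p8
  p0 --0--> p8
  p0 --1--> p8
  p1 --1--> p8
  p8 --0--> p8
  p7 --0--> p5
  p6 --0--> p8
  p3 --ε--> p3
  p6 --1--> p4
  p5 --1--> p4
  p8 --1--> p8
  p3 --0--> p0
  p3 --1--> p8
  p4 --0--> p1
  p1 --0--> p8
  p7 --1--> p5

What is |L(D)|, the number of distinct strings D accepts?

4

The useful subgraph on states {p1, p4, p5, p7} is acyclic, so L(D) is finite; the longest accepting path visits 4 useful states, giving maximum string length 3.
Counting accepting paths from p7 by length: 2 of length 1, 2 of length 3. Total 4.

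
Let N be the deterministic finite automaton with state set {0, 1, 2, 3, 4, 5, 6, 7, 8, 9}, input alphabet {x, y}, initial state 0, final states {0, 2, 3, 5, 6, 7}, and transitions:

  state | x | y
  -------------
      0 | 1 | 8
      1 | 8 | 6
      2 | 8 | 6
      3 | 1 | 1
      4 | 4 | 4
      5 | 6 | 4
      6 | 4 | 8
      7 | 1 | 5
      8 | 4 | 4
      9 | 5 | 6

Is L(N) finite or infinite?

finite

The useful states (reachable from 0 and able to reach an accepting state) are {0, 1, 6}.
Restricted to these states the transition graph has no cycle, so every accepting path has bounded length and L is finite.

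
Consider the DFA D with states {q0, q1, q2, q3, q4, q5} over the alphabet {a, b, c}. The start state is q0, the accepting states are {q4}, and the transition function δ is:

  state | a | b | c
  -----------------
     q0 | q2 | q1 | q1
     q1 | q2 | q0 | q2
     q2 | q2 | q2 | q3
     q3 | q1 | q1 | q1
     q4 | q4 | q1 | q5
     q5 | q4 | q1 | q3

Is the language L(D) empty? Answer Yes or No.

Yes

The states reachable from the start state are {q0, q1, q2, q3}.
None of the accepting states {q4} is reachable, so no string is accepted and L(D) = ∅.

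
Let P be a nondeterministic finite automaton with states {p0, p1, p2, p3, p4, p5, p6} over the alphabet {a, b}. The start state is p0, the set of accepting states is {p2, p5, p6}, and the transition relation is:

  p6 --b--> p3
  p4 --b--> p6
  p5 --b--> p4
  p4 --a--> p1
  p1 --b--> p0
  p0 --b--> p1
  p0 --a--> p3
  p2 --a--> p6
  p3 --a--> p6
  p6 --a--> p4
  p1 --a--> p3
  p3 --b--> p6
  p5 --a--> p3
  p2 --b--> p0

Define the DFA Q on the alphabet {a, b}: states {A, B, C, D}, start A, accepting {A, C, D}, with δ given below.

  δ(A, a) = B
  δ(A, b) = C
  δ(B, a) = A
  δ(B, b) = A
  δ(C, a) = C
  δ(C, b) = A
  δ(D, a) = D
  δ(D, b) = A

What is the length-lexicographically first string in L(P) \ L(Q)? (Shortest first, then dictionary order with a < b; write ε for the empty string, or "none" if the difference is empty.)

The string baaba is accepted by P but not by Q.
No shorter string lies in the difference, and baaba is the lexicographically first length-5 string in L(P) \ L(Q).

baaba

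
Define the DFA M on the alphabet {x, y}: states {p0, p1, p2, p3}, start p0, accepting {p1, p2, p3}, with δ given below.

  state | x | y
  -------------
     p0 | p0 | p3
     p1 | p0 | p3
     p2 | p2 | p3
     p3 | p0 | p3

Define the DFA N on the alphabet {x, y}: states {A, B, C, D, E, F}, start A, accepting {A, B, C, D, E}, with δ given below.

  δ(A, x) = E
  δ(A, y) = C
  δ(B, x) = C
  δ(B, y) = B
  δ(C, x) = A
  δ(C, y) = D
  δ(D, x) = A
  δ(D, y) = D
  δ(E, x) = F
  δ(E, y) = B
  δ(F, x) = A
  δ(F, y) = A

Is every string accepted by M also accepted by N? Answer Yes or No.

Exploring the product automaton M × N from the start pair (p0, A), following both machines on each input symbol, reaches 8 state pairs: (p0, A), (p0, E), (p3, C), (p0, F), (p3, B), (p3, D), (p3, A), (p0, C).
M accepts in {p1, p2, p3} and N accepts in {A, B, C, D, E}. The reachable pairs whose M-component is accepting are (p3, C), (p3, B), (p3, D), (p3, A); in each of them the N-component is accepting too, so the product for L(M) \ L(N) (M-component accepting, N-component rejecting) has no reachable accepting pair and the difference is empty.
Hence every string in L(M) is also in L(N).

Yes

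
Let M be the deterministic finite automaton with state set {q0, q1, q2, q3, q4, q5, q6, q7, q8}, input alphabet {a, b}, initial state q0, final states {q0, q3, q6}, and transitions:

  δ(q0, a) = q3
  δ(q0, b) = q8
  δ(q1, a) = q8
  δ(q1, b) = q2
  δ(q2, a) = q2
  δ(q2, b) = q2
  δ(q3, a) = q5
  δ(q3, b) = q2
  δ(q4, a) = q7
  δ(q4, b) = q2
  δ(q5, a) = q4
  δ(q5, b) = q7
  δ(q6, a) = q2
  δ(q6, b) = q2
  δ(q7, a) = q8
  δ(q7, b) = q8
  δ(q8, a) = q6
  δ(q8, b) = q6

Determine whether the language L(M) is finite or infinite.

The useful states (reachable from q0 and able to reach an accepting state) are {q0, q3, q4, q5, q6, q7, q8}.
Restricted to these states the transition graph has no cycle, so every accepting path has bounded length and L is finite.

finite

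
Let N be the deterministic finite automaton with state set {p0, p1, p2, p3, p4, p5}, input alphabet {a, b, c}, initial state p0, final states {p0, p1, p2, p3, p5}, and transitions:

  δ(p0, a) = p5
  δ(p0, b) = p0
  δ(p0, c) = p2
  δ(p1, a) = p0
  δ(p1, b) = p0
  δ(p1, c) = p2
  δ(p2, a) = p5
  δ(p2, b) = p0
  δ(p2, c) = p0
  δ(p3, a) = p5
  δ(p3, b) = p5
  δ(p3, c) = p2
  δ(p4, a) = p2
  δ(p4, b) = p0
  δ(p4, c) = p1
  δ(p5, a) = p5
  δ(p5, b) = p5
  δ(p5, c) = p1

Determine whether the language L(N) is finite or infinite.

infinite

State p0 is reachable from the start and can reach an accepting state, and it lies on the cycle p0 → p0.
Traversing that cycle any number of times yields accepted strings of unbounded length, so the language is infinite.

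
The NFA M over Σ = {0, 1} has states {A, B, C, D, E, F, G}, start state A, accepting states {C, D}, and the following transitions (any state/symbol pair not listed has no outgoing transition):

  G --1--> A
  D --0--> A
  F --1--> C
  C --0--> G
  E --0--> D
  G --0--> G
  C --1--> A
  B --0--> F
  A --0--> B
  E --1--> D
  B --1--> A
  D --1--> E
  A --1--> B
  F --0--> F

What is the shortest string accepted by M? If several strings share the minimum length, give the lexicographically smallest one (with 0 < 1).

A breadth-first search from A reaches an accepting state first via the path A → B → F → C on input 001.
No string of length < 3 is accepted (BFS exhausts all shorter strings without reaching an accepting state), and 001 is the lexicographically least accepting string of length 3.

001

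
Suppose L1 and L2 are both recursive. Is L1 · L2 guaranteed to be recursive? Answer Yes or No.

For an input of length n, try each of the n+1 split points, running the decider for L₁ on the prefix and the decider for L₂ on the suffix; accept if some split succeeds. Finitely many halting sub-runs, so this decides L₁L₂.
So the recursive languages are closed under concatenation.

Yes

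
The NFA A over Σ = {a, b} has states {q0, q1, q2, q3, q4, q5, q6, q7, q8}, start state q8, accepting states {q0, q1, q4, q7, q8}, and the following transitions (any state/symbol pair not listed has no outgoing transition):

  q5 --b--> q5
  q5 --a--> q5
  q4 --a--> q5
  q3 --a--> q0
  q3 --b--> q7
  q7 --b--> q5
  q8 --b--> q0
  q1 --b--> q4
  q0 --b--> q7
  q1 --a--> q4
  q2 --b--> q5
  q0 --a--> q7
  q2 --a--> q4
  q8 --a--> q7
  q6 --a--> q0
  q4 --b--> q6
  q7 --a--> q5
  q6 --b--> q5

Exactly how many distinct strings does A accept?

5

The useful subgraph on states {q0, q7, q8} is acyclic, so L(A) is finite; the longest accepting path visits 3 useful states, giving maximum string length 2.
Counting accepting paths from q8 by length: 1 of length 0, 2 of length 1, 2 of length 2. Total 5.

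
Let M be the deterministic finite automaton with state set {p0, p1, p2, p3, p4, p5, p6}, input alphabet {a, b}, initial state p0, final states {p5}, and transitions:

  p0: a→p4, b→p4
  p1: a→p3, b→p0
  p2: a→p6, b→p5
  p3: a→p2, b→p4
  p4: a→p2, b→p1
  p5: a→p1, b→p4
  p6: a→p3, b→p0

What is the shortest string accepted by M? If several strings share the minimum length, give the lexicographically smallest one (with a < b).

A breadth-first search from p0 reaches an accepting state first via the path p0 → p4 → p2 → p5 on input aab.
No string of length < 3 is accepted (BFS exhausts all shorter strings without reaching an accepting state), and aab is the lexicographically least accepting string of length 3.

aab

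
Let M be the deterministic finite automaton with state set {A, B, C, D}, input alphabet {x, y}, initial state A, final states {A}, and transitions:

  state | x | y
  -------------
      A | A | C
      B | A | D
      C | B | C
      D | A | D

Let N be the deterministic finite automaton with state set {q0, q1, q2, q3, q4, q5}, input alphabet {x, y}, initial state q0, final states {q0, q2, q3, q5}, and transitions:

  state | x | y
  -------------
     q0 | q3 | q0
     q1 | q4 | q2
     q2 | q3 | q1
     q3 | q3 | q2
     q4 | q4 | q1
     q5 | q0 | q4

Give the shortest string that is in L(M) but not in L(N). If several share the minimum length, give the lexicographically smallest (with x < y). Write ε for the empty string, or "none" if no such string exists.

The string xyyxx is accepted by M but not by N.
No shorter string lies in the difference, and xyyxx is the lexicographically first length-5 string in L(M) \ L(N).

xyyxx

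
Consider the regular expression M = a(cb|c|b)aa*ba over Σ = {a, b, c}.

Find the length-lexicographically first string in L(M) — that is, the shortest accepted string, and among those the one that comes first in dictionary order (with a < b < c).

By inspection of the expression, no string of length less than 5 matches, and ababa is the lexicographically first match of length 5.

ababa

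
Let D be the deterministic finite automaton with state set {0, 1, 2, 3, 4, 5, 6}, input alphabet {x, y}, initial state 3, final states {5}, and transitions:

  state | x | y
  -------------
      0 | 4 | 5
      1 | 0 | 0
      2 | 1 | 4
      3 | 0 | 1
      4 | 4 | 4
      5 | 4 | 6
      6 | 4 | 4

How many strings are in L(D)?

3

The useful subgraph on states {0, 1, 3, 5} is acyclic, so L(D) is finite; the longest accepting path visits 4 useful states, giving maximum string length 3.
Counting accepting paths from 3 by length: 1 of length 2, 2 of length 3. Total 3.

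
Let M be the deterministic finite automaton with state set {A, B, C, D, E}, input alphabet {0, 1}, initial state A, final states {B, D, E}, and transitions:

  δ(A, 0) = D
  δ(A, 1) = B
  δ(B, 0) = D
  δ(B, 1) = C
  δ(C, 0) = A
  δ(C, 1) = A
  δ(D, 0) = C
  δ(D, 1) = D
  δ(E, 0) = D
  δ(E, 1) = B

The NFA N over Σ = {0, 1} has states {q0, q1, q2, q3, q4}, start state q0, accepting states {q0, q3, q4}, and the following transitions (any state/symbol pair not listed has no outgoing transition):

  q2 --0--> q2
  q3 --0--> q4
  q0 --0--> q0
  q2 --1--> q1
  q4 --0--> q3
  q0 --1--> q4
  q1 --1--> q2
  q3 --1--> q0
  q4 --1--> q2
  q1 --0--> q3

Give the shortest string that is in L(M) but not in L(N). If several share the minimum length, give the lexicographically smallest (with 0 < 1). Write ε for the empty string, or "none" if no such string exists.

011

The string 011 is accepted by M but not by N.
No shorter string lies in the difference, and 011 is the lexicographically first length-3 string in L(M) \ L(N).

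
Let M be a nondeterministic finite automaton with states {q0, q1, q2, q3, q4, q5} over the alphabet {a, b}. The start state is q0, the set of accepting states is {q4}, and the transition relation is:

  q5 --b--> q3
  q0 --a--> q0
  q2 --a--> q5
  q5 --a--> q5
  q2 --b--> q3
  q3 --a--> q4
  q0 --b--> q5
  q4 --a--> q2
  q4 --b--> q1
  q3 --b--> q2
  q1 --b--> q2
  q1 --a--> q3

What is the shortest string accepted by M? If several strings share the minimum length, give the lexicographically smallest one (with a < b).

bba

A breadth-first search from q0 reaches an accepting state first via the path q0 → q5 → q3 → q4 on input bba.
No string of length < 3 is accepted (BFS exhausts all shorter strings without reaching an accepting state), and bba is the lexicographically least accepting string of length 3.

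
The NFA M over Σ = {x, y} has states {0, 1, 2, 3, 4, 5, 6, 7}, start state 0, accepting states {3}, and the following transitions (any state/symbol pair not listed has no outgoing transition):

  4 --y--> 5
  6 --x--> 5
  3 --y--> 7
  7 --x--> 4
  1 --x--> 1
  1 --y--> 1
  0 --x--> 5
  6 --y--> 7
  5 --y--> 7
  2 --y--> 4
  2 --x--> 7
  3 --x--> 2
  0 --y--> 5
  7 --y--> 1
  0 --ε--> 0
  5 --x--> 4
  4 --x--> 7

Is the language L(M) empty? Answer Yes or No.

Yes

The states reachable from the start state are {0, 1, 4, 5, 7}.
None of the accepting states {3} is reachable, so no string is accepted and L(M) = ∅.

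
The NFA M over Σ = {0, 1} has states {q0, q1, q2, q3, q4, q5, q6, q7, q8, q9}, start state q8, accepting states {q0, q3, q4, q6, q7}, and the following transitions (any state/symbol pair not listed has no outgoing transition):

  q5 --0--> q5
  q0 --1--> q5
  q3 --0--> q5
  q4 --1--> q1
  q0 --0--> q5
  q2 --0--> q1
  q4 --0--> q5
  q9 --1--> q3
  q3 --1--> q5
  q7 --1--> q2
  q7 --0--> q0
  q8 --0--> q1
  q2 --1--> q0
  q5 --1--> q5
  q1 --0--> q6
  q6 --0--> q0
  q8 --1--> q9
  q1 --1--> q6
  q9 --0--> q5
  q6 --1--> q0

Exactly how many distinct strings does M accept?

7

The useful subgraph on states {q0, q1, q3, q6, q8, q9} is acyclic, so L(M) is finite; the longest accepting path visits 4 useful states, giving maximum string length 3.
Counting accepting paths from q8 by length: 3 of length 2, 4 of length 3. Total 7.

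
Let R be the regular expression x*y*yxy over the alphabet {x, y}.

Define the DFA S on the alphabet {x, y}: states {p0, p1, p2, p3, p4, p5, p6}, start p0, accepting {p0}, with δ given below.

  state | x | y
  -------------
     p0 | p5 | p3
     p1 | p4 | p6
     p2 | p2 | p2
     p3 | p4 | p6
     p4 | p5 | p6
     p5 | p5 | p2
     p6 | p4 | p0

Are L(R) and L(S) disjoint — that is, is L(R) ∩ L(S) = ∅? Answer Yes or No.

Yes

Converting the expression R to a DFA (subset construction, then merging equivalent states) gives the minimal DFA with states {r0, r1, r2, r3, r4}, start state r0, accepting states {r4} and transitions r0: x→r0, y→r1; r1: x→r2, y→r1; r2: x→r3, y→r4; r3: x→r3, y→r3; r4: x→r3, y→r3.
Exploring the product automaton R × S from the start pair (r0, p0), following both machines on each input symbol, reaches 17 state pairs: (r0, p0), (r0, p5), (r1, p3), (r1, p2), (r2, p4), (r1, p6), (r2, p2), (r3, p5), (r4, p6), (r1, p0), (r3, p2), (r4, p2), (r3, p4), (r3, p0), (r2, p5), (r3, p6), (r3, p3).
R accepts in {r4} and S accepts in {p0}; no reachable pair has both components accepting, so no string drives both machines to acceptance simultaneously and L(R) ∩ L(S) = ∅.
So no string is accepted by both, and the intersection is empty.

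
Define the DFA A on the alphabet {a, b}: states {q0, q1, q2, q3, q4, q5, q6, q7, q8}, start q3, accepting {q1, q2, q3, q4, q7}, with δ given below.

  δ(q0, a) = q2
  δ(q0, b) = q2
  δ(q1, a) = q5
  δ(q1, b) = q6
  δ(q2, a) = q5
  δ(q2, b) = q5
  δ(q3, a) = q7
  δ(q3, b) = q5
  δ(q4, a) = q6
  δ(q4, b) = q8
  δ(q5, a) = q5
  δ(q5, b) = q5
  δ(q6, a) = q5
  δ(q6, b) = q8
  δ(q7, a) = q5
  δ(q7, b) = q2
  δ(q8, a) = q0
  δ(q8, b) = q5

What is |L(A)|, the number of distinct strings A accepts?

The useful subgraph on states {q2, q3, q7} is acyclic, so L(A) is finite; the longest accepting path visits 3 useful states, giving maximum string length 2.
Counting accepting paths from q3 by length: 1 of length 0, 1 of length 1, 1 of length 2. Total 3.

3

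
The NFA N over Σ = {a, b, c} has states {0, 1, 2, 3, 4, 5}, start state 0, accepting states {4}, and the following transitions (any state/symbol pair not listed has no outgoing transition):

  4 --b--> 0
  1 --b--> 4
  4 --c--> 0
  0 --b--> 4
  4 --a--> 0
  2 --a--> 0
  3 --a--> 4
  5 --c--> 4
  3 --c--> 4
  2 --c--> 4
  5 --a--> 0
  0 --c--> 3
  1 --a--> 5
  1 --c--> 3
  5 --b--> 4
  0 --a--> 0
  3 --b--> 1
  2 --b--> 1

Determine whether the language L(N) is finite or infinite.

infinite

State 0 is reachable from the start and can reach an accepting state, and it lies on the cycle 0 → 0.
Traversing that cycle any number of times yields accepted strings of unbounded length, so the language is infinite.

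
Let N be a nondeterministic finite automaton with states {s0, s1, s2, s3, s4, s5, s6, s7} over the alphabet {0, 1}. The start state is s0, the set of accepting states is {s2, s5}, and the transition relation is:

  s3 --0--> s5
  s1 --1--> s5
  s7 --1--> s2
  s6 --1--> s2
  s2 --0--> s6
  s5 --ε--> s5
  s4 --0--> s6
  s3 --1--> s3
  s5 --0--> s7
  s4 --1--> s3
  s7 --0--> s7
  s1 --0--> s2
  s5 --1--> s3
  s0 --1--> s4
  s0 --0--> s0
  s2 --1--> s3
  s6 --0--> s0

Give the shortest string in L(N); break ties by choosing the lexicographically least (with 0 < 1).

101

A breadth-first search from s0 reaches an accepting state first via the path s0 → s4 → s6 → s2 on input 101.
No string of length < 3 is accepted (BFS exhausts all shorter strings without reaching an accepting state), and 101 is the lexicographically least accepting string of length 3.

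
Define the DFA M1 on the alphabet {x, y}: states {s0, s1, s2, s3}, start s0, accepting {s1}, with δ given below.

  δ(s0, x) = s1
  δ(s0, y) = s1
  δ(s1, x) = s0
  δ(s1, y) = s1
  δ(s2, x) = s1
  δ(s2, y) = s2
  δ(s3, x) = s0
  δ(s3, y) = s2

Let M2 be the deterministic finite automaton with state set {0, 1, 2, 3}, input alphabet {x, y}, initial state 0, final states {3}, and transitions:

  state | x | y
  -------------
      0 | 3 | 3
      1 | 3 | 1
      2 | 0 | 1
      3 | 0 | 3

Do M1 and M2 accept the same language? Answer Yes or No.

Yes

Exploring the product automaton M1 × M2 from the start pair (s0, 0), following both machines on each input symbol, reaches 2 state pairs: (s0, 0), (s1, 3).
M1 accepts in {s1} and M2 accepts in {3}. In every reachable pair the two components are either both accepting — (s1, 3) — or both non-accepting, so no string is accepted by exactly one of the machines: L(M1) \ L(M2) and L(M2) \ L(M1) are both empty.
Hence every string is accepted by M1 iff it is accepted by M2, and the two languages coincide.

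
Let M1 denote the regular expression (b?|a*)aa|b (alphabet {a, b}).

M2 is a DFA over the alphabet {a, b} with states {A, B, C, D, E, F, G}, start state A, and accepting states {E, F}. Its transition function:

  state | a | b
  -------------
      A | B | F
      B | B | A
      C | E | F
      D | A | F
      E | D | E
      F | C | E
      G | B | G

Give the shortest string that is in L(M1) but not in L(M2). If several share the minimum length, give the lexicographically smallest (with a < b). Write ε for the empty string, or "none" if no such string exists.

aa

The string aa is accepted by M1 but not by M2.
No shorter string lies in the difference, and aa is the lexicographically first length-2 string in L(M1) \ L(M2).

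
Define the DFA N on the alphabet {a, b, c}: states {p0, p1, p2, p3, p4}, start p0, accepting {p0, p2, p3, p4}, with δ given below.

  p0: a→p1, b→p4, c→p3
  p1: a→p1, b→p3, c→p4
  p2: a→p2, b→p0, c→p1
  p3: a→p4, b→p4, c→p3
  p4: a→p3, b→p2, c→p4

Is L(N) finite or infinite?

State p1 is reachable from the start and can reach an accepting state, and it lies on the cycle p1 → p1.
Traversing that cycle any number of times yields accepted strings of unbounded length, so the language is infinite.

infinite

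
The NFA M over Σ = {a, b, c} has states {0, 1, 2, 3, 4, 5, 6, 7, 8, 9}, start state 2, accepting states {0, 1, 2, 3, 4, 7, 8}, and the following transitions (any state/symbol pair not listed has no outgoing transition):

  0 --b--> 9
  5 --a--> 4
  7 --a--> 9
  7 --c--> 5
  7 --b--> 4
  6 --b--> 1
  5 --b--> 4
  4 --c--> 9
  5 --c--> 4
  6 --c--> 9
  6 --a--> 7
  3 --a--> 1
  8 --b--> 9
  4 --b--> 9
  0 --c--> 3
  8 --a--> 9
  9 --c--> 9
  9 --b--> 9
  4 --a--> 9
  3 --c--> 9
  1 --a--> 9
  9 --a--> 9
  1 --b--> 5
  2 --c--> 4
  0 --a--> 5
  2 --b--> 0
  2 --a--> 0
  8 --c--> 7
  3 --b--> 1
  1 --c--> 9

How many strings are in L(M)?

28

The useful subgraph on states {0, 1, 2, 3, 4, 5} is acyclic, so L(M) is finite; the longest accepting path visits 6 useful states, giving maximum string length 5.
Counting accepting paths from 2 by length: 1 of length 0, 3 of length 1, 2 of length 2, 10 of length 3, 12 of length 5. Total 28.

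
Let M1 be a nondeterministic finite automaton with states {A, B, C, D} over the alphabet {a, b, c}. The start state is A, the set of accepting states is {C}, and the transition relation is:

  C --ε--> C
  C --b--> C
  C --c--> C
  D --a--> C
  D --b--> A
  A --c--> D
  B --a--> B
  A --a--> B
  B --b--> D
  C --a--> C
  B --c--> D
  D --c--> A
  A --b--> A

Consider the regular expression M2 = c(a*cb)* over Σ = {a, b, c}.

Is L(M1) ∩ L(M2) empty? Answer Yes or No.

No

The string cacb is accepted by both M1 and M2.
Hence L(M1) ∩ L(M2) ≠ ∅.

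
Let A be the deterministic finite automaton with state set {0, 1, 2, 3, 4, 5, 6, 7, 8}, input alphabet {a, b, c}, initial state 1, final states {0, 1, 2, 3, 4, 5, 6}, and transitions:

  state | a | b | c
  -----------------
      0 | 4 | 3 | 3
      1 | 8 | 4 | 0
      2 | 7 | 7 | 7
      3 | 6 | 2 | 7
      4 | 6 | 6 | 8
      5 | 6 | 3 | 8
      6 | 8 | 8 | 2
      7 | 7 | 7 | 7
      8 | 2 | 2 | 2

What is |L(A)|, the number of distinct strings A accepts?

The useful subgraph on states {0, 1, 2, 3, 4, 6, 8} is acyclic, so L(A) is finite; the longest accepting path visits 6 useful states, giving maximum string length 5.
Counting accepting paths from 1 by length: 1 of length 0, 2 of length 1, 8 of length 2, 11 of length 3, 19 of length 4, 24 of length 5. Total 65.

65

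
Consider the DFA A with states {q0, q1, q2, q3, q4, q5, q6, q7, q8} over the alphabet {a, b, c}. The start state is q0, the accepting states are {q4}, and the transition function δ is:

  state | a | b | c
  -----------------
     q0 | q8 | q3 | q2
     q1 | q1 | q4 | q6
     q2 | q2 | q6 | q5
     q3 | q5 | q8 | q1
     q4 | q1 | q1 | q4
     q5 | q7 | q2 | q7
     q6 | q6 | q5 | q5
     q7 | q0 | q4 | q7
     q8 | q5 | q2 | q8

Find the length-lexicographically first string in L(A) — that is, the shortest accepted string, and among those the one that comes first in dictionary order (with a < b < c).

A breadth-first search from q0 reaches an accepting state first via the path q0 → q3 → q1 → q4 on input bcb.
No string of length < 3 is accepted (BFS exhausts all shorter strings without reaching an accepting state), and bcb is the lexicographically least accepting string of length 3.

bcb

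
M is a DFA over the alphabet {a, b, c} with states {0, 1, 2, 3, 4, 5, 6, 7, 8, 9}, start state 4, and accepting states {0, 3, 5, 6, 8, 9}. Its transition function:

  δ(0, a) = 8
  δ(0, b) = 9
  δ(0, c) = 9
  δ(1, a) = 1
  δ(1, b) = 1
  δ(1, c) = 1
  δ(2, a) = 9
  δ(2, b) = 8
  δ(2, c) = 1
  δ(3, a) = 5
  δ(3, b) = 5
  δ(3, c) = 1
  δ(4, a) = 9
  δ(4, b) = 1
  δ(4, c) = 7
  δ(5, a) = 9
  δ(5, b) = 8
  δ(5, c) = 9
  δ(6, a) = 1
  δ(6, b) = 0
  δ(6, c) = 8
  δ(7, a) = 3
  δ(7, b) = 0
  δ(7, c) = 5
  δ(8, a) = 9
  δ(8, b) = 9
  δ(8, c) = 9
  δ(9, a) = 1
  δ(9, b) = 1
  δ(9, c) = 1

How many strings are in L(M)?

The useful subgraph on states {0, 3, 4, 5, 7, 8, 9} is acyclic, so L(M) is finite; the longest accepting path visits 6 useful states, giving maximum string length 5.
Counting accepting paths from 4 by length: 1 of length 1, 3 of length 2, 8 of length 3, 12 of length 4, 6 of length 5. Total 30.

30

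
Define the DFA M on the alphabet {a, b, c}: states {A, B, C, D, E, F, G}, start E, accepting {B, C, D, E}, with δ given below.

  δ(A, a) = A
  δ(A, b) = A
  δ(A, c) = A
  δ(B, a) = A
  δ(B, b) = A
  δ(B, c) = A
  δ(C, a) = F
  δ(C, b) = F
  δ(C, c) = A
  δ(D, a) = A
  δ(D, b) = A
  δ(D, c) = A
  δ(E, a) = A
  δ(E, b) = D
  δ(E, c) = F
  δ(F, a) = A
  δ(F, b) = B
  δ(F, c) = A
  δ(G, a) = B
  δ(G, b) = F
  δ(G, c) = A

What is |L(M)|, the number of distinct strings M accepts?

3

The useful subgraph on states {B, D, E, F} is acyclic, so L(M) is finite; the longest accepting path visits 3 useful states, giving maximum string length 2.
Counting accepting paths from E by length: 1 of length 0, 1 of length 1, 1 of length 2. Total 3.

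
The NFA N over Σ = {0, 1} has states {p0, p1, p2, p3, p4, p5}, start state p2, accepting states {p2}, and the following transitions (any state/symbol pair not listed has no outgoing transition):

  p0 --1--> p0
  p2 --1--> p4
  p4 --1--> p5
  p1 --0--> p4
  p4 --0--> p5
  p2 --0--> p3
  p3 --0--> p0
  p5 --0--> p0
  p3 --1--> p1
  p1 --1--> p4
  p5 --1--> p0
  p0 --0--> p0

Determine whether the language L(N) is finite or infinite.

finite

The useful states (reachable from p2 and able to reach an accepting state) are {p2}.
Restricted to these states the transition graph has no cycle, so every accepting path has bounded length and L is finite.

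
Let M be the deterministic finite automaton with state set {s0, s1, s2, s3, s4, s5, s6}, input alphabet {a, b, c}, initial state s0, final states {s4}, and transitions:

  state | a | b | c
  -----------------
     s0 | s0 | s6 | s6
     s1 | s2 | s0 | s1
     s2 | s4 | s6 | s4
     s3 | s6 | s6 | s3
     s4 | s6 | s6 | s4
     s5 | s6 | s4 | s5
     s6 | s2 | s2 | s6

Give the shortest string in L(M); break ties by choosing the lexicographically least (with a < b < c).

baa

A breadth-first search from s0 reaches an accepting state first via the path s0 → s6 → s2 → s4 on input baa.
No string of length < 3 is accepted (BFS exhausts all shorter strings without reaching an accepting state), and baa is the lexicographically least accepting string of length 3.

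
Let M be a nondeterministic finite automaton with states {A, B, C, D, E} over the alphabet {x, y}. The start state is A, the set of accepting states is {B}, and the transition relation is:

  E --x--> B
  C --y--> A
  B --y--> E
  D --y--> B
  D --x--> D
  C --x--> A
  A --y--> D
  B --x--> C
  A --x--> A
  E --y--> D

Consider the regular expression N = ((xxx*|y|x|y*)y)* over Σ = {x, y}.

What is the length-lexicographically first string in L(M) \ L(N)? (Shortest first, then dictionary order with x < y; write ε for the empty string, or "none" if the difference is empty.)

yyyx

The string yyyx is accepted by M but not by N.
No shorter string lies in the difference, and yyyx is the lexicographically first length-4 string in L(M) \ L(N).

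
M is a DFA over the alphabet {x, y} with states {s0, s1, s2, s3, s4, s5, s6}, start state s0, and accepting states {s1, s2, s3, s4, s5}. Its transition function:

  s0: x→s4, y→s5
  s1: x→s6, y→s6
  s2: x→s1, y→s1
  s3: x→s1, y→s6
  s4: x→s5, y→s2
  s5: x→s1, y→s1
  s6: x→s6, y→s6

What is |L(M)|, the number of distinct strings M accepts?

The useful subgraph on states {s0, s1, s2, s4, s5} is acyclic, so L(M) is finite; the longest accepting path visits 4 useful states, giving maximum string length 3.
Counting accepting paths from s0 by length: 2 of length 1, 4 of length 2, 4 of length 3. Total 10.

10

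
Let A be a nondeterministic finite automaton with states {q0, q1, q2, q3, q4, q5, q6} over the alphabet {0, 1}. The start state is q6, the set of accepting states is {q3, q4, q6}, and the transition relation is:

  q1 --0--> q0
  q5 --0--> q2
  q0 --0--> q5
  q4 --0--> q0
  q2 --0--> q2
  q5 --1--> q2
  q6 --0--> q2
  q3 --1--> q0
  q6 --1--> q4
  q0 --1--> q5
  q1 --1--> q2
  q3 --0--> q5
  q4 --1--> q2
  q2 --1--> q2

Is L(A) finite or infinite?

The useful states (reachable from q6 and able to reach an accepting state) are {q4, q6}.
Restricted to these states the transition graph has no cycle, so every accepting path has bounded length and L is finite.

finite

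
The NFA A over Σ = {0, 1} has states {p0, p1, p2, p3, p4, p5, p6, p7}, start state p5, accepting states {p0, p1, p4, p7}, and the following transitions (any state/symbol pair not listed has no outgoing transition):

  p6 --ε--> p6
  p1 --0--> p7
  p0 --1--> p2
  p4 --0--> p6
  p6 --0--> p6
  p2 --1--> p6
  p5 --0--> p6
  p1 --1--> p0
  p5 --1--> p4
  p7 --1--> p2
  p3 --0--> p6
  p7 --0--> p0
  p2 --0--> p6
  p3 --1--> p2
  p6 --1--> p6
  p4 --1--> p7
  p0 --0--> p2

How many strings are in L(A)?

3

The useful subgraph on states {p0, p4, p5, p7} is acyclic, so L(A) is finite; the longest accepting path visits 4 useful states, giving maximum string length 3.
Counting accepting paths from p5 by length: 1 of length 1, 1 of length 2, 1 of length 3. Total 3.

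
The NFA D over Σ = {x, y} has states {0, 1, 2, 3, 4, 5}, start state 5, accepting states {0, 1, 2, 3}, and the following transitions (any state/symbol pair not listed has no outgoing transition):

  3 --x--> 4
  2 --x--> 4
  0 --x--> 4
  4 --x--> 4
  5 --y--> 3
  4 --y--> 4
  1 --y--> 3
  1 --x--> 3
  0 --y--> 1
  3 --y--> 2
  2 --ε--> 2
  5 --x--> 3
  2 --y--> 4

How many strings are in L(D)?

4

The useful subgraph on states {2, 3, 5} is acyclic, so L(D) is finite; the longest accepting path visits 3 useful states, giving maximum string length 2.
Counting accepting paths from 5 by length: 2 of length 1, 2 of length 2. Total 4.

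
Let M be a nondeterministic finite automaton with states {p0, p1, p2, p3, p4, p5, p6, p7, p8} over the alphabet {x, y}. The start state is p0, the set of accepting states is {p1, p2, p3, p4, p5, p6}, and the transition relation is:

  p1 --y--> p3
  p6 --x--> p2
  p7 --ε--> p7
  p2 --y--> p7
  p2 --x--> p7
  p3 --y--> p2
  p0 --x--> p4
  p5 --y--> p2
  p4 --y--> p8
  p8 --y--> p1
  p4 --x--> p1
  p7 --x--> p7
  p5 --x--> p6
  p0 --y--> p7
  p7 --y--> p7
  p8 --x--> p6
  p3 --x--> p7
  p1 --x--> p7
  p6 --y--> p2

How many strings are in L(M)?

The useful subgraph on states {p0, p1, p2, p3, p4, p6, p8} is acyclic, so L(M) is finite; the longest accepting path visits 6 useful states, giving maximum string length 5.
Counting accepting paths from p0 by length: 1 of length 1, 1 of length 2, 3 of length 3, 4 of length 4, 1 of length 5. Total 10.

10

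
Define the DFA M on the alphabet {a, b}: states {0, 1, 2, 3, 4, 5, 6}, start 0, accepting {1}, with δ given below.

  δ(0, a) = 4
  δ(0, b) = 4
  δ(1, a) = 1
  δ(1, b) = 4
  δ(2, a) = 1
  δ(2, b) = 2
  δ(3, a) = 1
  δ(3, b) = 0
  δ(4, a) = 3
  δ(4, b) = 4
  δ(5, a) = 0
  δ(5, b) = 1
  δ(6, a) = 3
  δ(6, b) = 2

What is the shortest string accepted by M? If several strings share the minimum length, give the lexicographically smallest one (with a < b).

A breadth-first search from 0 reaches an accepting state first via the path 0 → 4 → 3 → 1 on input aaa.
No string of length < 3 is accepted (BFS exhausts all shorter strings without reaching an accepting state), and aaa is the lexicographically least accepting string of length 3.

aaa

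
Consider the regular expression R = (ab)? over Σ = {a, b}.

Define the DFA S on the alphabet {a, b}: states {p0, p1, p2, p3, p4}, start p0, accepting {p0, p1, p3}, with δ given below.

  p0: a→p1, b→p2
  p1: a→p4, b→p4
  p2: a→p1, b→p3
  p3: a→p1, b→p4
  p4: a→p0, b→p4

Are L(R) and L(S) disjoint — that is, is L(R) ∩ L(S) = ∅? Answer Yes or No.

The empty string ε is accepted by both R and S.
Hence L(R) ∩ L(S) ≠ ∅.

No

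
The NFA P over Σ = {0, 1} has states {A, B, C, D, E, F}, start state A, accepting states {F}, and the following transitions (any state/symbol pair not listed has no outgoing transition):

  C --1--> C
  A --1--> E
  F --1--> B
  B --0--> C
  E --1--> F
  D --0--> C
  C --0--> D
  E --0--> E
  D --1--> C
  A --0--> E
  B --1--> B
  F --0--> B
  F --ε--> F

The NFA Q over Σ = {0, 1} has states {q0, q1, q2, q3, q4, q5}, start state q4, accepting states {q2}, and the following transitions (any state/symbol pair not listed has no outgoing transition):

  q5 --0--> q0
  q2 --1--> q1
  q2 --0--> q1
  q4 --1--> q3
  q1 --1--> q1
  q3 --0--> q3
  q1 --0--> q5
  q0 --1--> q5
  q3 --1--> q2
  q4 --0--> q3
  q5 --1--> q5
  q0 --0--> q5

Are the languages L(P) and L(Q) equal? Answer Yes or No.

Yes

Exploring the product automaton P × Q from the start pair (A, q4), following both machines on each input symbol, reaches 6 state pairs: (A, q4), (E, q3), (F, q2), (B, q1), (C, q5), (D, q0).
P accepts in {F} and Q accepts in {q2}. In every reachable pair the two components are either both accepting — (F, q2) — or both non-accepting, so no string is accepted by exactly one of the machines: L(P) \ L(Q) and L(Q) \ L(P) are both empty.
Hence every string is accepted by P iff it is accepted by Q, and the two languages coincide.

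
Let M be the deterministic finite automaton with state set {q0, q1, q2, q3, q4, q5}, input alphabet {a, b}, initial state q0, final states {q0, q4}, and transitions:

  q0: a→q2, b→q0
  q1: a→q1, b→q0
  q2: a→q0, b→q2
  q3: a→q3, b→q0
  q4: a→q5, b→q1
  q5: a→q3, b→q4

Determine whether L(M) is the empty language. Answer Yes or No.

No

The empty string ε is accepted: the run q0 ends in the accepting state q0.
Since at least one string is accepted, L(M) is not empty.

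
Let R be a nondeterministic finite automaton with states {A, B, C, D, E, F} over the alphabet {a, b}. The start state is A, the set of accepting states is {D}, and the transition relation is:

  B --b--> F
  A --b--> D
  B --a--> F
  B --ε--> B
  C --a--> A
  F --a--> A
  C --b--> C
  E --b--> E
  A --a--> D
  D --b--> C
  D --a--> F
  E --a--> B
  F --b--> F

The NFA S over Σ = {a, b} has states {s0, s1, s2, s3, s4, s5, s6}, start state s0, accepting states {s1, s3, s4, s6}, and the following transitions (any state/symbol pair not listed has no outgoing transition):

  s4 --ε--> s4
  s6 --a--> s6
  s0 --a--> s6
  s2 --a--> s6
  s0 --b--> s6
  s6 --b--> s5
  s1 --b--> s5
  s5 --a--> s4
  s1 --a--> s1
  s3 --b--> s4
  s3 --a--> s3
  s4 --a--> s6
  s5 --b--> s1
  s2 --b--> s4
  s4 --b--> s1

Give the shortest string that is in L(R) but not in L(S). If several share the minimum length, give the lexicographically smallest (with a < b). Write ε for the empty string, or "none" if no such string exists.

aaab

The string aaab is accepted by R but not by S.
No shorter string lies in the difference, and aaab is the lexicographically first length-4 string in L(R) \ L(S).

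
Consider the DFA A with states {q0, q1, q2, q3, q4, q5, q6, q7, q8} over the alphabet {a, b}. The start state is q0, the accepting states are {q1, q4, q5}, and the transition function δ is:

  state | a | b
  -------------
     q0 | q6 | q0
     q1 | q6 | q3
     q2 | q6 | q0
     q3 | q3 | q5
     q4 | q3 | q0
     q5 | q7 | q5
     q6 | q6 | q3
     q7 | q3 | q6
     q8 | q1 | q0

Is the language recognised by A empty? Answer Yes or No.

No

The string abb is accepted: the run q0 → q6 → q3 → q5 ends in the accepting state q5.
Since at least one string is accepted, L(A) is not empty.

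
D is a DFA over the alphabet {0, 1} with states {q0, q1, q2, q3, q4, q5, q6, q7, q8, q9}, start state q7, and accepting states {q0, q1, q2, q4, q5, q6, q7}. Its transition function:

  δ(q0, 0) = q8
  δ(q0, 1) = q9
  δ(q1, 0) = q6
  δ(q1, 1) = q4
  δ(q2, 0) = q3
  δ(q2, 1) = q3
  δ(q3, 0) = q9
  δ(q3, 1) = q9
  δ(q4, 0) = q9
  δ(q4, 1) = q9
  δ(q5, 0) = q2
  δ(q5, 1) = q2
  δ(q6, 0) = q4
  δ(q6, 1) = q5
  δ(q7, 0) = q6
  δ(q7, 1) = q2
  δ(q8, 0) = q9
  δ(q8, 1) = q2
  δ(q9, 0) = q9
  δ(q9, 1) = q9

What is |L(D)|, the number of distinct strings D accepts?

7

The useful subgraph on states {q2, q4, q5, q6, q7} is acyclic, so L(D) is finite; the longest accepting path visits 4 useful states, giving maximum string length 3.
Counting accepting paths from q7 by length: 1 of length 0, 2 of length 1, 2 of length 2, 2 of length 3. Total 7.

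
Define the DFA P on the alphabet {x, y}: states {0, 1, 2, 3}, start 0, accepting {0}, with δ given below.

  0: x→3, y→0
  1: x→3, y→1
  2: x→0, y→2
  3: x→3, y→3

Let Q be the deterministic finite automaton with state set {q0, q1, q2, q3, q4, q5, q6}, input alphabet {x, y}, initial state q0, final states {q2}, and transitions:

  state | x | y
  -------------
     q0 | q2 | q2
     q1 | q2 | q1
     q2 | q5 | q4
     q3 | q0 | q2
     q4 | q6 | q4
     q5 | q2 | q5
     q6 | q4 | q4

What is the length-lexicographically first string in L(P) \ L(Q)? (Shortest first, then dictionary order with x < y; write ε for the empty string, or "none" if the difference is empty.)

The empty string ε is accepted by P but not by Q.
Since ε is the unique shortest string, it is the required witness.

ε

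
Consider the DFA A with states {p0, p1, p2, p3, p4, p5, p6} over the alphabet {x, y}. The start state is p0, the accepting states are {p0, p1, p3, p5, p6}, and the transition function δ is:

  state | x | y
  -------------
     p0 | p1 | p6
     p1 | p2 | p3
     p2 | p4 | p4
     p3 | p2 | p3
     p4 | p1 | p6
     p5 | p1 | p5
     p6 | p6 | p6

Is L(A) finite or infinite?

State p1 is reachable from the start and can reach an accepting state, and it lies on the cycle p1 → p2 → p4 → p1.
Traversing that cycle any number of times yields accepted strings of unbounded length, so the language is infinite.

infinite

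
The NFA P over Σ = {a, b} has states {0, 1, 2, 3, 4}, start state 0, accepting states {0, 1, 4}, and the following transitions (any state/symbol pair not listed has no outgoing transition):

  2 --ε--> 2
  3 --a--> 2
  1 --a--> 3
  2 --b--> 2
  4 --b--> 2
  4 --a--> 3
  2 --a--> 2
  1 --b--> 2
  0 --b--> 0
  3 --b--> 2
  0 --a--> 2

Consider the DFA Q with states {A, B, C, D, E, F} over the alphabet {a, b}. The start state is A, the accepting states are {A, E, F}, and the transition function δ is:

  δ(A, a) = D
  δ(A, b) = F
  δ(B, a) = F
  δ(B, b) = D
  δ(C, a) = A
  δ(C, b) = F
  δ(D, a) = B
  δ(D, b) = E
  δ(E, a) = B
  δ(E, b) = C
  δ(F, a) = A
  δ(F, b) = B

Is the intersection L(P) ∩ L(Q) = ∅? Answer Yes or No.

The empty string ε is accepted by both P and Q.
Hence L(P) ∩ L(Q) ≠ ∅.

No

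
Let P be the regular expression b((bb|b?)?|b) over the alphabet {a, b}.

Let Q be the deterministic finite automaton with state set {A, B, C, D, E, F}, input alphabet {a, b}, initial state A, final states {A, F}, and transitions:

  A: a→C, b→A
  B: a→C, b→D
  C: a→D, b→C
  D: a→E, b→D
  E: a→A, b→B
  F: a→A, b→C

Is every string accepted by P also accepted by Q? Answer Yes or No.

Converting the expression P to a DFA (subset construction, then merging equivalent states) gives the minimal DFA with states {p0, p1, p2, p3, p4}, start state p0, accepting states {p2, p3, p4} and transitions p0: a→p1, b→p2; p1: a→p1, b→p1; p2: a→p1, b→p3; p3: a→p1, b→p4; p4: a→p1, b→p1.
Exploring the product automaton P × Q from the start pair (p0, A), following both machines on each input symbol, reaches 9 state pairs: (p0, A), (p1, C), (p2, A), (p1, D), (p3, A), (p1, E), (p4, A), (p1, A), (p1, B).
P accepts in {p2, p3, p4} and Q accepts in {A, F}. The reachable pairs whose P-component is accepting are (p2, A), (p3, A), (p4, A); in each of them the Q-component is accepting too, so the product for L(P) \ L(Q) (P-component accepting, Q-component rejecting) has no reachable accepting pair and the difference is empty.
Hence every string in L(P) is also in L(Q).

Yes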